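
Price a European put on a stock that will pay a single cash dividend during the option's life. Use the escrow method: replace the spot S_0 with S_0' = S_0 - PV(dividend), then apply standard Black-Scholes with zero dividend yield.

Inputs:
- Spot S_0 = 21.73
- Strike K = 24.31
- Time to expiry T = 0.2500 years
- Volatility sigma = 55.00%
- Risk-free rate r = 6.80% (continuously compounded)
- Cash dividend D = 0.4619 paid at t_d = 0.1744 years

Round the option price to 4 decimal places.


Answer: Price = 4.0000

Derivation:
PV(D) = D * exp(-r * t_d) = 0.4619 * 0.98821084 = 0.45645459
S_0' = S_0 - PV(D) = 21.7300 - 0.45645459 = 21.27354541
d1 = (ln(S_0'/K) + (r + sigma^2/2)*T) / (sigma*sqrt(T)) = -0.28585813
d2 = d1 - sigma*sqrt(T) = -0.56085813
exp(-rT) = 0.98314368
N(-d1) = 0.61250661; N(-d2) = 0.71255287
P = K * exp(-rT) * N(-d2) - S_0' * N(-d1) = 24.3100 * 0.98314368 * 0.71255287 - 21.27354541 * 0.61250661 = 4.0000


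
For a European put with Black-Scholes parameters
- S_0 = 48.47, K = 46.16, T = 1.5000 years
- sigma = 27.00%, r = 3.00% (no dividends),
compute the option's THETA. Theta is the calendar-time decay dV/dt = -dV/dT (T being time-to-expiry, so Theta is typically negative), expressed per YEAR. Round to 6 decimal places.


d1 = 0.4490925571; d2 = 0.1184114419
phi(d1) = 0.3606740650; exp(-qT) = 1.0000000000; exp(-rT) = 0.9559974818
Theta = -S*exp(-qT)*phi(d1)*sigma/(2*sqrt(T)) + r*K*exp(-rT)*N(-d2) - q*S*exp(-qT)*N(-d1)
N(-d1) = 0.3266824447; N(-d2) = 0.4528708301; sqrt(T) = 1.2247448714
Term 1 = -48.4700 * 1.0000000000 * 0.3606740650 * 0.2700 / (2 * 1.2247448714) = -1.9269749690
Term 2 = 0.0300 * 46.1600 * 0.9559974818 * 0.4528708301 = 0.5995399831
Term 3 = 0 (no dividend yield, q = 0)
Theta = -1.9269749690 + (0.5995399831) + (0.0000000000) = -1.327435

Answer: Theta = -1.327435


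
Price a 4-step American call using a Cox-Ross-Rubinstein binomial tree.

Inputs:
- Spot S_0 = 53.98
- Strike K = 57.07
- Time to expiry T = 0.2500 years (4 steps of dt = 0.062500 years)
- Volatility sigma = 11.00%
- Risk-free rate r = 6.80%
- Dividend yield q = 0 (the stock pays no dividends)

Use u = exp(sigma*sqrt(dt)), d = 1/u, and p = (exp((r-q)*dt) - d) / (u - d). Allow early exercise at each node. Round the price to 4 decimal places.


Answer: Price = V(0,0) = 0.3320

Derivation:
dt = T/N = 0.062500
u = exp(sigma*sqrt(dt)) = 1.027882; d = 1/u = 0.972875
p = (exp((r-q)*dt) - d) / (u - d) = 0.570553
Discount per step: exp(-r*dt) = 0.995759
Stock lattice S(k, i) with i counting down-moves:
  k=0: S(0,0) = 53.9800
  k=1: S(1,0) = 55.4850; S(1,1) = 52.5158
  k=2: S(2,0) = 57.0321; S(2,1) = 53.9800; S(2,2) = 51.0913
  k=3: S(3,0) = 58.6222; S(3,1) = 55.4850; S(3,2) = 52.5158; S(3,3) = 49.7054
  k=4: S(4,0) = 60.2567; S(4,1) = 57.0321; S(4,2) = 53.9800; S(4,3) = 51.0913; S(4,4) = 48.3571
Terminal payoffs V(N, i) = max(S_T - K, 0):
  V(4,0) = 3.186690; V(4,1) = 0.000000; V(4,2) = 0.000000; V(4,3) = 0.000000; V(4,4) = 0.000000
Backward induction: V(k, i) = exp(-r*dt) * [p * V(k+1, i) + (1-p) * V(k+1, i+1)]; then take max(V_cont, immediate exercise) for American.
  V(3,0) = exp(-r*dt) * [p*3.186690 + (1-p)*0.000000] = 1.810464; exercise = 1.552208; V(3,0) = max -> 1.810464
  V(3,1) = exp(-r*dt) * [p*0.000000 + (1-p)*0.000000] = 0.000000; exercise = 0.000000; V(3,1) = max -> 0.000000
  V(3,2) = exp(-r*dt) * [p*0.000000 + (1-p)*0.000000] = 0.000000; exercise = 0.000000; V(3,2) = max -> 0.000000
  V(3,3) = exp(-r*dt) * [p*0.000000 + (1-p)*0.000000] = 0.000000; exercise = 0.000000; V(3,3) = max -> 0.000000
  V(2,0) = exp(-r*dt) * [p*1.810464 + (1-p)*0.000000] = 1.028585; exercise = 0.000000; V(2,0) = max -> 1.028585
  V(2,1) = exp(-r*dt) * [p*0.000000 + (1-p)*0.000000] = 0.000000; exercise = 0.000000; V(2,1) = max -> 0.000000
  V(2,2) = exp(-r*dt) * [p*0.000000 + (1-p)*0.000000] = 0.000000; exercise = 0.000000; V(2,2) = max -> 0.000000
  V(1,0) = exp(-r*dt) * [p*1.028585 + (1-p)*0.000000] = 0.584373; exercise = 0.000000; V(1,0) = max -> 0.584373
  V(1,1) = exp(-r*dt) * [p*0.000000 + (1-p)*0.000000] = 0.000000; exercise = 0.000000; V(1,1) = max -> 0.000000
  V(0,0) = exp(-r*dt) * [p*0.584373 + (1-p)*0.000000] = 0.332002; exercise = 0.000000; V(0,0) = max -> 0.332002


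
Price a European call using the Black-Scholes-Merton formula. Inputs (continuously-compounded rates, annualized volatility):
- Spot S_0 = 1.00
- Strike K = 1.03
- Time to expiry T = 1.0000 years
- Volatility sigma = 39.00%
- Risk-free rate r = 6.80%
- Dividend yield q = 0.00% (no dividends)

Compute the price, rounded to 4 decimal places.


d1 = (ln(S/K) + (r - q + 0.5*sigma^2) * T) / (sigma * sqrt(T)) = 0.29356717
d2 = d1 - sigma * sqrt(T) = -0.09643283
exp(-rT) = 0.93426047; exp(-qT) = 1.00000000
C = S_0 * exp(-qT) * N(d1) - K * exp(-rT) * N(d2)
N(d1) = 0.61545567; N(d2) = 0.46158841
C = 1.0000 * 1.00000000 * 0.61545567 - 1.0300 * 0.93426047 * 0.46158841 = 0.1713

Answer: Price = 0.1713


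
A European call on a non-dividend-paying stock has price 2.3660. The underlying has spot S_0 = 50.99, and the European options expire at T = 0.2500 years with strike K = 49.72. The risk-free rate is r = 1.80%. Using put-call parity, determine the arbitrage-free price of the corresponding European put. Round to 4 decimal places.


Put-call parity: C - P = S_0 * exp(-qT) - K * exp(-rT).
S_0 * exp(-qT) = 50.9900 * 1.00000000 = 50.99000000
K * exp(-rT) = 49.7200 * 0.99551011 = 49.49676266
P = C - S*exp(-qT) + K*exp(-rT)
P = 2.3660 - 50.99000000 + 49.49676266 = 0.8728

Answer: Put price = 0.8728


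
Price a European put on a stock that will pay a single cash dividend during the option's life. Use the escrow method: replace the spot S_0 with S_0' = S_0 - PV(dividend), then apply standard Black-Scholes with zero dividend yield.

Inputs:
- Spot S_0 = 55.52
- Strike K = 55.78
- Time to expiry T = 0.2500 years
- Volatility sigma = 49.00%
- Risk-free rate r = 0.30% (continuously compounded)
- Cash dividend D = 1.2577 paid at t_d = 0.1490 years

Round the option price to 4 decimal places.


PV(D) = D * exp(-r * t_d) = 1.2577 * 0.99955310 = 1.25713793
S_0' = S_0 - PV(D) = 55.5200 - 1.25713793 = 54.26286207
d1 = (ln(S_0'/K) + (r + sigma^2/2)*T) / (sigma*sqrt(T)) = 0.01300886
d2 = d1 - sigma*sqrt(T) = -0.23199114
exp(-rT) = 0.99925028
N(-d1) = 0.49481036; N(-d2) = 0.59172755
P = K * exp(-rT) * N(-d2) - S_0' * N(-d1) = 55.7800 * 0.99925028 * 0.59172755 - 54.26286207 * 0.49481036 = 6.1320

Answer: Price = 6.1320


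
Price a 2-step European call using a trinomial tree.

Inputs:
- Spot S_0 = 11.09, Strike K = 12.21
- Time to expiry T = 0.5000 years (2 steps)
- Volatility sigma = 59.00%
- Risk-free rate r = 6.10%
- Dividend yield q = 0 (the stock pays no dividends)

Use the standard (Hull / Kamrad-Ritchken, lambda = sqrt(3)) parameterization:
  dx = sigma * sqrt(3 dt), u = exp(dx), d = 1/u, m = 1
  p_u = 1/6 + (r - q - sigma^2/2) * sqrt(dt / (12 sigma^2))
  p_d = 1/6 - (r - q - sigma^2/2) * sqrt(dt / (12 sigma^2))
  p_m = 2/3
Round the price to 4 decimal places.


Answer: Price = V(0,0) = 1.4769

Derivation:
dt = T/N = 0.250000; dx = sigma*sqrt(3*dt) = 0.510955
u = exp(dx) = 1.666882; d = 1/u = 0.599922
p_u = 0.139010, p_m = 0.666667, p_d = 0.194323
Discount per step: exp(-r*dt) = 0.984866
Stock lattice S(k, j) with j the centered position index:
  k=0: S(0,+0) = 11.0900
  k=1: S(1,-1) = 6.6531; S(1,+0) = 11.0900; S(1,+1) = 18.4857
  k=2: S(2,-2) = 3.9914; S(2,-1) = 6.6531; S(2,+0) = 11.0900; S(2,+1) = 18.4857; S(2,+2) = 30.8135
Terminal payoffs V(N, j) = max(S_T - K, 0):
  V(2,-2) = 0.000000; V(2,-1) = 0.000000; V(2,+0) = 0.000000; V(2,+1) = 6.275725; V(2,+2) = 18.603527
Backward induction: V(k, j) = exp(-r*dt) * [p_u * V(k+1, j+1) + p_m * V(k+1, j) + p_d * V(k+1, j-1)]
  V(1,-1) = exp(-r*dt) * [p_u*0.000000 + p_m*0.000000 + p_d*0.000000] = 0.000000
  V(1,+0) = exp(-r*dt) * [p_u*6.275725 + p_m*0.000000 + p_d*0.000000] = 0.859186
  V(1,+1) = exp(-r*dt) * [p_u*18.603527 + p_m*6.275725 + p_d*0.000000] = 6.667437
  V(0,+0) = exp(-r*dt) * [p_u*6.667437 + p_m*0.859186 + p_d*0.000000] = 1.476936


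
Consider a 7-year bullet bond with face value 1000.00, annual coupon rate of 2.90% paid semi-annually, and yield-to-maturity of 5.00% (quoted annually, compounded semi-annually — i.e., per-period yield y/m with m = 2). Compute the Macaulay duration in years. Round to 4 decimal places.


Answer: Macaulay duration = 6.3333 years

Derivation:
Coupon per period c = face * coupon_rate / m = 14.500000
Periods per year m = 2; per-period yield y/m = 0.025000
Number of cashflows N = 14
Cashflows (t years, CF_t, discount factor 1/(1+y/m)^(m*t), PV):
  t = 0.5000: CF_t = 14.500000, DF = 0.975610, PV = 14.146341
  t = 1.0000: CF_t = 14.500000, DF = 0.951814, PV = 13.801309
  t = 1.5000: CF_t = 14.500000, DF = 0.928599, PV = 13.464691
  t = 2.0000: CF_t = 14.500000, DF = 0.905951, PV = 13.136284
  t = 2.5000: CF_t = 14.500000, DF = 0.883854, PV = 12.815887
  t = 3.0000: CF_t = 14.500000, DF = 0.862297, PV = 12.503305
  t = 3.5000: CF_t = 14.500000, DF = 0.841265, PV = 12.198346
  t = 4.0000: CF_t = 14.500000, DF = 0.820747, PV = 11.900825
  t = 4.5000: CF_t = 14.500000, DF = 0.800728, PV = 11.610561
  t = 5.0000: CF_t = 14.500000, DF = 0.781198, PV = 11.327377
  t = 5.5000: CF_t = 14.500000, DF = 0.762145, PV = 11.051099
  t = 6.0000: CF_t = 14.500000, DF = 0.743556, PV = 10.781560
  t = 6.5000: CF_t = 14.500000, DF = 0.725420, PV = 10.518595
  t = 7.0000: CF_t = 1014.500000, DF = 0.707727, PV = 717.989240
Price P = sum_t PV_t = 877.245422
Macaulay numerator sum_t t * PV_t:
  t * PV_t at t = 0.5000: 7.073171
  t * PV_t at t = 1.0000: 13.801309
  t * PV_t at t = 1.5000: 20.197037
  t * PV_t at t = 2.0000: 26.272569
  t * PV_t at t = 2.5000: 32.039718
  t * PV_t at t = 3.0000: 37.509914
  t * PV_t at t = 3.5000: 42.694211
  t * PV_t at t = 4.0000: 47.603301
  t * PV_t at t = 4.5000: 52.247526
  t * PV_t at t = 5.0000: 56.636884
  t * PV_t at t = 5.5000: 60.781046
  t * PV_t at t = 6.0000: 64.689362
  t * PV_t at t = 6.5000: 68.370870
  t * PV_t at t = 7.0000: 5025.924681
Macaulay duration D = (sum_t t * PV_t) / P = 5555.841598 / 877.245422 = 6.333281


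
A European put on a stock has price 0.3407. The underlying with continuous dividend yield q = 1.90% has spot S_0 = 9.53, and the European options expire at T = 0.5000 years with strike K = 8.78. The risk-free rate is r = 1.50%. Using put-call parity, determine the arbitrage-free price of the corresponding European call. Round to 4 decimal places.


Put-call parity: C - P = S_0 * exp(-qT) - K * exp(-rT).
S_0 * exp(-qT) = 9.5300 * 0.99054498 = 9.43989368
K * exp(-rT) = 8.7800 * 0.99252805 = 8.71439632
C = P + S*exp(-qT) - K*exp(-rT)
C = 0.3407 + 9.43989368 - 8.71439632 = 1.0662

Answer: Call price = 1.0662


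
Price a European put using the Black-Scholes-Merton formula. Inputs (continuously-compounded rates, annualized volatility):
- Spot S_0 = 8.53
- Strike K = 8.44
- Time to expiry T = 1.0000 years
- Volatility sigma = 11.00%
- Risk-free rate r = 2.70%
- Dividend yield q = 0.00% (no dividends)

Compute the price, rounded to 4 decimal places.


Answer: Price = 0.2310

Derivation:
d1 = (ln(S/K) + (r - q + 0.5*sigma^2) * T) / (sigma * sqrt(T)) = 0.39688230
d2 = d1 - sigma * sqrt(T) = 0.28688230
exp(-rT) = 0.97336124; exp(-qT) = 1.00000000
P = K * exp(-rT) * N(-d2) - S_0 * exp(-qT) * N(-d1)
N(-d1) = 0.34572713; N(-d2) = 0.38710122
P = 8.4400 * 0.97336124 * 0.38710122 - 8.5300 * 1.00000000 * 0.34572713 = 0.2310


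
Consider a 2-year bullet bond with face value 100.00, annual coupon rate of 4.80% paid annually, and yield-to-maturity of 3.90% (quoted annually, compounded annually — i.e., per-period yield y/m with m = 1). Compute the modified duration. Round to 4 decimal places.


Answer: Modified duration = 1.8812

Derivation:
Coupon per period c = face * coupon_rate / m = 4.800000
Periods per year m = 1; per-period yield y/m = 0.039000
Number of cashflows N = 2
Cashflows (t years, CF_t, discount factor 1/(1+y/m)^(m*t), PV):
  t = 1.0000: CF_t = 4.800000, DF = 0.962464, PV = 4.619827
  t = 2.0000: CF_t = 104.800000, DF = 0.926337, PV = 97.080094
Price P = sum_t PV_t = 101.699921
First compute Macaulay numerator sum_t t * PV_t:
  t * PV_t at t = 1.0000: 4.619827
  t * PV_t at t = 2.0000: 194.160188
Macaulay duration D = 198.780014 / 101.699921 = 1.954574
Modified duration = D / (1 + y/m) = 1.954574 / (1 + 0.039000) = 1.881207


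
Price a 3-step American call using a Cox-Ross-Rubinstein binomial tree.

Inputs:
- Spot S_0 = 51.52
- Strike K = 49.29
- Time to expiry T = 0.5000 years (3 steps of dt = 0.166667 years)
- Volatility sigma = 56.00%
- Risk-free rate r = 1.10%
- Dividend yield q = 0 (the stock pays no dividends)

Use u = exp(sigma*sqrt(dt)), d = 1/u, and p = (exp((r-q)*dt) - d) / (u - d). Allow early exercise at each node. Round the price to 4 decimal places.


Answer: Price = V(0,0) = 9.8089

Derivation:
dt = T/N = 0.166667
u = exp(sigma*sqrt(dt)) = 1.256863; d = 1/u = 0.795632
p = (exp((r-q)*dt) - d) / (u - d) = 0.447071
Discount per step: exp(-r*dt) = 0.998168
Stock lattice S(k, i) with i counting down-moves:
  k=0: S(0,0) = 51.5200
  k=1: S(1,0) = 64.7536; S(1,1) = 40.9909
  k=2: S(2,0) = 81.3864; S(2,1) = 51.5200; S(2,2) = 32.6137
  k=3: S(3,0) = 102.2916; S(3,1) = 64.7536; S(3,2) = 40.9909; S(3,3) = 25.9485
Terminal payoffs V(N, i) = max(S_T - K, 0):
  V(3,0) = 53.001564; V(3,1) = 15.463589; V(3,2) = 0.000000; V(3,3) = 0.000000
Backward induction: V(k, i) = exp(-r*dt) * [p * V(k+1, i) + (1-p) * V(k+1, i+1)]; then take max(V_cont, immediate exercise) for American.
  V(2,0) = exp(-r*dt) * [p*53.001564 + (1-p)*15.463589] = 32.186681; exercise = 32.096399; V(2,0) = max -> 32.186681
  V(2,1) = exp(-r*dt) * [p*15.463589 + (1-p)*0.000000] = 6.900665; exercise = 2.230000; V(2,1) = max -> 6.900665
  V(2,2) = exp(-r*dt) * [p*0.000000 + (1-p)*0.000000] = 0.000000; exercise = 0.000000; V(2,2) = max -> 0.000000
  V(1,0) = exp(-r*dt) * [p*32.186681 + (1-p)*6.900665] = 18.171974; exercise = 15.463589; V(1,0) = max -> 18.171974
  V(1,1) = exp(-r*dt) * [p*6.900665 + (1-p)*0.000000] = 3.079439; exercise = 0.000000; V(1,1) = max -> 3.079439
  V(0,0) = exp(-r*dt) * [p*18.171974 + (1-p)*3.079439] = 9.808880; exercise = 2.230000; V(0,0) = max -> 9.808880


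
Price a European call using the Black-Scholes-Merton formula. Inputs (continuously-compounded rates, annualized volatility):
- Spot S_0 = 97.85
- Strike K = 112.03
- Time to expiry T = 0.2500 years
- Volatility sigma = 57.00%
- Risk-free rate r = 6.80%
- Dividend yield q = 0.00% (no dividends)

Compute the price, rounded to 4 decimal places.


d1 = (ln(S/K) + (r - q + 0.5*sigma^2) * T) / (sigma * sqrt(T)) = -0.27269649
d2 = d1 - sigma * sqrt(T) = -0.55769649
exp(-rT) = 0.98314368; exp(-qT) = 1.00000000
C = S_0 * exp(-qT) * N(d1) - K * exp(-rT) * N(d2)
N(d1) = 0.39254327; N(d2) = 0.28852583
C = 97.8500 * 1.00000000 * 0.39254327 - 112.0300 * 0.98314368 * 0.28852583 = 6.6317

Answer: Price = 6.6317


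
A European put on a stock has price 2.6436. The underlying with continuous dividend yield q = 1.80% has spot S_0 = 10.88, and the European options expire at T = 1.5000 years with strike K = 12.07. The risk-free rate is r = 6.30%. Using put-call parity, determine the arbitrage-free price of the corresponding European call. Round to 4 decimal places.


Put-call parity: C - P = S_0 * exp(-qT) - K * exp(-rT).
S_0 * exp(-qT) = 10.8800 * 0.97336124 = 10.59017031
K * exp(-rT) = 12.0700 * 0.90982773 = 10.98162076
C = P + S*exp(-qT) - K*exp(-rT)
C = 2.6436 + 10.59017031 - 10.98162076 = 2.2521

Answer: Call price = 2.2521


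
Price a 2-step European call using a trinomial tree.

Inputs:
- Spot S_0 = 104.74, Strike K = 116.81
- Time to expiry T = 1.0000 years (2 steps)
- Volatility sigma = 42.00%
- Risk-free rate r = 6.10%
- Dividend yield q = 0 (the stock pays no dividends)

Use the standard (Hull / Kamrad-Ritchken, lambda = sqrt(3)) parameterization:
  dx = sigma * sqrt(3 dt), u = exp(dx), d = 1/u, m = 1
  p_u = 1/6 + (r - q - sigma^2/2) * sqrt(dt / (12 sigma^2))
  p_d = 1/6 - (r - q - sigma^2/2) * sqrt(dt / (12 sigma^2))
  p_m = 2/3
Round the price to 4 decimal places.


dt = T/N = 0.500000; dx = sigma*sqrt(3*dt) = 0.514393
u = exp(dx) = 1.672623; d = 1/u = 0.597863
p_u = 0.153447, p_m = 0.666667, p_d = 0.179886
Discount per step: exp(-r*dt) = 0.969960
Stock lattice S(k, j) with j the centered position index:
  k=0: S(0,+0) = 104.7400
  k=1: S(1,-1) = 62.6202; S(1,+0) = 104.7400; S(1,+1) = 175.1905
  k=2: S(2,-2) = 37.4383; S(2,-1) = 62.6202; S(2,+0) = 104.7400; S(2,+1) = 175.1905; S(2,+2) = 293.0276
Terminal payoffs V(N, j) = max(S_T - K, 0):
  V(2,-2) = 0.000000; V(2,-1) = 0.000000; V(2,+0) = 0.000000; V(2,+1) = 58.380497; V(2,+2) = 176.217594
Backward induction: V(k, j) = exp(-r*dt) * [p_u * V(k+1, j+1) + p_m * V(k+1, j) + p_d * V(k+1, j-1)]
  V(1,-1) = exp(-r*dt) * [p_u*0.000000 + p_m*0.000000 + p_d*0.000000] = 0.000000
  V(1,+0) = exp(-r*dt) * [p_u*58.380497 + p_m*0.000000 + p_d*0.000000] = 8.689219
  V(1,+1) = exp(-r*dt) * [p_u*176.217594 + p_m*58.380497 + p_d*0.000000] = 63.979004
  V(0,+0) = exp(-r*dt) * [p_u*63.979004 + p_m*8.689219 + p_d*0.000000] = 15.141288

Answer: Price = V(0,0) = 15.1413


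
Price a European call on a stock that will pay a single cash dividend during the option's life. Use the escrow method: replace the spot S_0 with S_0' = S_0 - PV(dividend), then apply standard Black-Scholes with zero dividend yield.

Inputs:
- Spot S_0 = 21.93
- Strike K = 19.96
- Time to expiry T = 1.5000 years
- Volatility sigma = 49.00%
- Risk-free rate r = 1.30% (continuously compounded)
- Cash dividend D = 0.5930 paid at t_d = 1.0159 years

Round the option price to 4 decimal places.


Answer: Price = 5.7596

Derivation:
PV(D) = D * exp(-r * t_d) = 0.5930 * 0.98688013 = 0.58521991
S_0' = S_0 - PV(D) = 21.9300 - 0.58521991 = 21.34478009
d1 = (ln(S_0'/K) + (r + sigma^2/2)*T) / (sigma*sqrt(T)) = 0.44432735
d2 = d1 - sigma*sqrt(T) = -0.15579763
exp(-rT) = 0.98068890
N(d1) = 0.67159704; N(d2) = 0.43809627
C = S_0' * N(d1) - K * exp(-rT) * N(d2) = 21.34478009 * 0.67159704 - 19.9600 * 0.98068890 * 0.43809627 = 5.7596


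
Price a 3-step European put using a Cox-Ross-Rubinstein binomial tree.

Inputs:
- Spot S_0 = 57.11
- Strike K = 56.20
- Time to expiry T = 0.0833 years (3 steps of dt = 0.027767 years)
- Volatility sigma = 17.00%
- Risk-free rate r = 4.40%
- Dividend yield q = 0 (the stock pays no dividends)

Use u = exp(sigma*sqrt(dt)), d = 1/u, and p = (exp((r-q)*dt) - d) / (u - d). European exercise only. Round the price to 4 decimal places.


Answer: Price = V(0,0) = 0.6751

Derivation:
dt = T/N = 0.027767
u = exp(sigma*sqrt(dt)) = 1.028733; d = 1/u = 0.972070
p = (exp((r-q)*dt) - d) / (u - d) = 0.514493
Discount per step: exp(-r*dt) = 0.998779
Stock lattice S(k, i) with i counting down-moves:
  k=0: S(0,0) = 57.1100
  k=1: S(1,0) = 58.7509; S(1,1) = 55.5149
  k=2: S(2,0) = 60.4390; S(2,1) = 57.1100; S(2,2) = 53.9644
  k=3: S(3,0) = 62.1756; S(3,1) = 58.7509; S(3,2) = 55.5149; S(3,3) = 52.4571
Terminal payoffs V(N, i) = max(K - S_T, 0):
  V(3,0) = 0.000000; V(3,1) = 0.000000; V(3,2) = 0.685094; V(3,3) = 3.742872
Backward induction: V(k, i) = exp(-r*dt) * [p * V(k+1, i) + (1-p) * V(k+1, i+1)].
  V(2,0) = exp(-r*dt) * [p*0.000000 + (1-p)*0.000000] = 0.000000
  V(2,1) = exp(-r*dt) * [p*0.000000 + (1-p)*0.685094] = 0.332212
  V(2,2) = exp(-r*dt) * [p*0.685094 + (1-p)*3.742872] = 2.167017
  V(1,0) = exp(-r*dt) * [p*0.000000 + (1-p)*0.332212] = 0.161094
  V(1,1) = exp(-r*dt) * [p*0.332212 + (1-p)*2.167017] = 1.221529
  V(0,0) = exp(-r*dt) * [p*0.161094 + (1-p)*1.221529] = 0.675117


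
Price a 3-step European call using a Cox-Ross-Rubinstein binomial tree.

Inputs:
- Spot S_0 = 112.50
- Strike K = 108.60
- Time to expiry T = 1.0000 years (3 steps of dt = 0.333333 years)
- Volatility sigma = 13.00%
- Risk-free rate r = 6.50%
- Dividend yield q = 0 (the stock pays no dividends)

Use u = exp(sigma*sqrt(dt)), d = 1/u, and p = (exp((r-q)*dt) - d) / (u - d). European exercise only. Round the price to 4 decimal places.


Answer: Price = V(0,0) = 12.6861

Derivation:
dt = T/N = 0.333333
u = exp(sigma*sqrt(dt)) = 1.077944; d = 1/u = 0.927692
p = (exp((r-q)*dt) - d) / (u - d) = 0.627021
Discount per step: exp(-r*dt) = 0.978566
Stock lattice S(k, i) with i counting down-moves:
  k=0: S(0,0) = 112.5000
  k=1: S(1,0) = 121.2687; S(1,1) = 104.3653
  k=2: S(2,0) = 130.7209; S(2,1) = 112.5000; S(2,2) = 96.8189
  k=3: S(3,0) = 140.9098; S(3,1) = 121.2687; S(3,2) = 104.3653; S(3,3) = 89.8181
Terminal payoffs V(N, i) = max(S_T - K, 0):
  V(3,0) = 32.309780; V(3,1) = 12.668701; V(3,2) = 0.000000; V(3,3) = 0.000000
Backward induction: V(k, i) = exp(-r*dt) * [p * V(k+1, i) + (1-p) * V(k+1, i+1)].
  V(2,0) = exp(-r*dt) * [p*32.309780 + (1-p)*12.668701] = 24.448563
  V(2,1) = exp(-r*dt) * [p*12.668701 + (1-p)*0.000000] = 7.773278
  V(2,2) = exp(-r*dt) * [p*0.000000 + (1-p)*0.000000] = 0.000000
  V(1,0) = exp(-r*dt) * [p*24.448563 + (1-p)*7.773278] = 17.838311
  V(1,1) = exp(-r*dt) * [p*7.773278 + (1-p)*0.000000] = 4.769538
  V(0,0) = exp(-r*dt) * [p*17.838311 + (1-p)*4.769538] = 12.686064


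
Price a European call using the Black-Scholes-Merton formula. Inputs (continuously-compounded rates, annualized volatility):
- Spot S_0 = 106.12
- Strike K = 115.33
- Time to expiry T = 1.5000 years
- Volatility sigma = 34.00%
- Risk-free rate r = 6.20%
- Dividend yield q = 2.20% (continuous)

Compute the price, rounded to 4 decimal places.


d1 = (ln(S/K) + (r - q + 0.5*sigma^2) * T) / (sigma * sqrt(T)) = 0.15242777
d2 = d1 - sigma * sqrt(T) = -0.26398548
exp(-rT) = 0.91119350; exp(-qT) = 0.96753856
C = S_0 * exp(-qT) * N(d1) - K * exp(-rT) * N(d2)
N(d1) = 0.56057522; N(d2) = 0.39589555
C = 106.1200 * 0.96753856 * 0.56057522 - 115.3300 * 0.91119350 * 0.39589555 = 15.9533

Answer: Price = 15.9533


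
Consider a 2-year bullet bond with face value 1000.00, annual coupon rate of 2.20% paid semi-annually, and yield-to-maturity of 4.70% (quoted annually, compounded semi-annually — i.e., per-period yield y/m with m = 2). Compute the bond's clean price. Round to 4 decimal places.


Answer: Price = 952.8049

Derivation:
Coupon per period c = face * coupon_rate / m = 11.000000
Periods per year m = 2; per-period yield y/m = 0.023500
Number of cashflows N = 4
Cashflows (t years, CF_t, discount factor 1/(1+y/m)^(m*t), PV):
  t = 0.5000: CF_t = 11.000000, DF = 0.977040, PV = 10.747435
  t = 1.0000: CF_t = 11.000000, DF = 0.954606, PV = 10.500670
  t = 1.5000: CF_t = 11.000000, DF = 0.932688, PV = 10.259570
  t = 2.0000: CF_t = 1011.000000, DF = 0.911273, PV = 921.297235
Price P = sum_t PV_t = 952.804909


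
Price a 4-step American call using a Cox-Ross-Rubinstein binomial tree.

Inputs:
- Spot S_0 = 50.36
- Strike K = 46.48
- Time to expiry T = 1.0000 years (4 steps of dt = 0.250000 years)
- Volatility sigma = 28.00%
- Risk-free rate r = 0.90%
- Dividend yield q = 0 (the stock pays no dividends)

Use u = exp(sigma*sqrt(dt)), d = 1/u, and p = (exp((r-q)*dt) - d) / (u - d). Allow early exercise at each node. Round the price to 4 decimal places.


dt = T/N = 0.250000
u = exp(sigma*sqrt(dt)) = 1.150274; d = 1/u = 0.869358
p = (exp((r-q)*dt) - d) / (u - d) = 0.473076
Discount per step: exp(-r*dt) = 0.997753
Stock lattice S(k, i) with i counting down-moves:
  k=0: S(0,0) = 50.3600
  k=1: S(1,0) = 57.9278; S(1,1) = 43.7809
  k=2: S(2,0) = 66.6328; S(2,1) = 50.3600; S(2,2) = 38.0613
  k=3: S(3,0) = 76.6460; S(3,1) = 57.9278; S(3,2) = 43.7809; S(3,3) = 33.0889
  k=4: S(4,0) = 88.1639; S(4,1) = 66.6328; S(4,2) = 50.3600; S(4,3) = 38.0613; S(4,4) = 28.7661
Terminal payoffs V(N, i) = max(S_T - K, 0):
  V(4,0) = 41.683867; V(4,1) = 20.152817; V(4,2) = 3.880000; V(4,3) = 0.000000; V(4,4) = 0.000000
Backward induction: V(k, i) = exp(-r*dt) * [p * V(k+1, i) + (1-p) * V(k+1, i+1)]; then take max(V_cont, immediate exercise) for American.
  V(3,0) = exp(-r*dt) * [p*41.683867 + (1-p)*20.152817] = 30.270446; exercise = 30.165984; V(3,0) = max -> 30.270446
  V(3,1) = exp(-r*dt) * [p*20.152817 + (1-p)*3.880000] = 11.552251; exercise = 11.447789; V(3,1) = max -> 11.552251
  V(3,2) = exp(-r*dt) * [p*3.880000 + (1-p)*0.000000] = 1.831408; exercise = 0.000000; V(3,2) = max -> 1.831408
  V(3,3) = exp(-r*dt) * [p*0.000000 + (1-p)*0.000000] = 0.000000; exercise = 0.000000; V(3,3) = max -> 0.000000
  V(2,0) = exp(-r*dt) * [p*30.270446 + (1-p)*11.552251] = 20.361507; exercise = 20.152817; V(2,0) = max -> 20.361507
  V(2,1) = exp(-r*dt) * [p*11.552251 + (1-p)*1.831408] = 6.415650; exercise = 3.880000; V(2,1) = max -> 6.415650
  V(2,2) = exp(-r*dt) * [p*1.831408 + (1-p)*0.000000] = 0.864447; exercise = 0.000000; V(2,2) = max -> 0.864447
  V(1,0) = exp(-r*dt) * [p*20.361507 + (1-p)*6.415650] = 12.983848; exercise = 11.447789; V(1,0) = max -> 12.983848
  V(1,1) = exp(-r*dt) * [p*6.415650 + (1-p)*0.864447] = 3.482741; exercise = 0.000000; V(1,1) = max -> 3.482741
  V(0,0) = exp(-r*dt) * [p*12.983848 + (1-p)*3.482741] = 7.959554; exercise = 3.880000; V(0,0) = max -> 7.959554

Answer: Price = V(0,0) = 7.9596


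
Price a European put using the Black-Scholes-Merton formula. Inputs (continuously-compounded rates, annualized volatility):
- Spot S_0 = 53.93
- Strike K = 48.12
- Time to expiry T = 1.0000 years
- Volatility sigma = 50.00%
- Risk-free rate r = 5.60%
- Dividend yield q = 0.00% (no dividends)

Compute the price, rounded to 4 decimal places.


Answer: Price = 6.1475

Derivation:
d1 = (ln(S/K) + (r - q + 0.5*sigma^2) * T) / (sigma * sqrt(T)) = 0.58997804
d2 = d1 - sigma * sqrt(T) = 0.08997804
exp(-rT) = 0.94553914; exp(-qT) = 1.00000000
P = K * exp(-rT) * N(-d2) - S_0 * exp(-qT) * N(-d1)
N(-d1) = 0.27760269; N(-d2) = 0.46415233
P = 48.1200 * 0.94553914 * 0.46415233 - 53.9300 * 1.00000000 * 0.27760269 = 6.1475


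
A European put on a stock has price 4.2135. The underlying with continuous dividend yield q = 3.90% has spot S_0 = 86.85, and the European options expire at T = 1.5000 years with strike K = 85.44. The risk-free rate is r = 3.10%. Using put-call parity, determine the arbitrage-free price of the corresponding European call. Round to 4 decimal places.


Answer: Call price = 4.5705

Derivation:
Put-call parity: C - P = S_0 * exp(-qT) - K * exp(-rT).
S_0 * exp(-qT) = 86.8500 * 0.94317824 = 81.91503018
K * exp(-rT) = 85.4400 * 0.95456456 = 81.55799606
C = P + S*exp(-qT) - K*exp(-rT)
C = 4.2135 + 81.91503018 - 81.55799606 = 4.5705


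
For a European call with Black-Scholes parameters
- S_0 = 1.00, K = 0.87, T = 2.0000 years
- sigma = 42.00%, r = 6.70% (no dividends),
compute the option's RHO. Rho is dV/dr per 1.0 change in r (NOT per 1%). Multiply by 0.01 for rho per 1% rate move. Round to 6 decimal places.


d1 = 0.7570454692; d2 = 0.1630757730
phi(d1) = 0.2995429535; exp(-qT) = 1.0000000000; exp(-rT) = 0.8745900646
N(d2) = 0.5647706126
Rho = K*T*exp(-rT)*N(d2) = 0.8700 * 2.0000 * 0.8745900646 * 0.5647706126 = 0.859460

Answer: Rho = 0.859460


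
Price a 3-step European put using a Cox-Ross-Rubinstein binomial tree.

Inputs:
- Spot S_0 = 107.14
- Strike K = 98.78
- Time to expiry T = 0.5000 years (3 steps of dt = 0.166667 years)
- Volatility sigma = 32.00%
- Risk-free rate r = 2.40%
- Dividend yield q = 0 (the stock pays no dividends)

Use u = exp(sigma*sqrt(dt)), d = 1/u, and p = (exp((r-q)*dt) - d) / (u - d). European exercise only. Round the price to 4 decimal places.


Answer: Price = V(0,0) = 5.4314

Derivation:
dt = T/N = 0.166667
u = exp(sigma*sqrt(dt)) = 1.139557; d = 1/u = 0.877534
p = (exp((r-q)*dt) - d) / (u - d) = 0.482683
Discount per step: exp(-r*dt) = 0.996008
Stock lattice S(k, i) with i counting down-moves:
  k=0: S(0,0) = 107.1400
  k=1: S(1,0) = 122.0921; S(1,1) = 94.0190
  k=2: S(2,0) = 139.1309; S(2,1) = 107.1400; S(2,2) = 82.5049
  k=3: S(3,0) = 158.5476; S(3,1) = 122.0921; S(3,2) = 94.0190; S(3,3) = 72.4008
Terminal payoffs V(N, i) = max(K - S_T, 0):
  V(3,0) = 0.000000; V(3,1) = 0.000000; V(3,2) = 4.760995; V(3,3) = 26.379151
Backward induction: V(k, i) = exp(-r*dt) * [p * V(k+1, i) + (1-p) * V(k+1, i+1)].
  V(2,0) = exp(-r*dt) * [p*0.000000 + (1-p)*0.000000] = 0.000000
  V(2,1) = exp(-r*dt) * [p*0.000000 + (1-p)*4.760995] = 2.453112
  V(2,2) = exp(-r*dt) * [p*4.760995 + (1-p)*26.379151] = 15.880786
  V(1,0) = exp(-r*dt) * [p*0.000000 + (1-p)*2.453112] = 1.263971
  V(1,1) = exp(-r*dt) * [p*2.453112 + (1-p)*15.880786] = 9.361954
  V(0,0) = exp(-r*dt) * [p*1.263971 + (1-p)*9.361954] = 5.431427


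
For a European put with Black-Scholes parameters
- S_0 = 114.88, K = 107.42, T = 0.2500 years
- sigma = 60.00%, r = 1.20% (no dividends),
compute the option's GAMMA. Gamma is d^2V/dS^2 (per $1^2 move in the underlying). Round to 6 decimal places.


d1 = 0.3838057361; d2 = 0.0838057361
phi(d1) = 0.3706148282; exp(-qT) = 1.0000000000; exp(-rT) = 0.9970044955
Gamma = exp(-qT) * phi(d1) / (S * sigma * sqrt(T)) = 1.0000000000 * 0.3706148282 / (114.8800 * 0.6000 * 0.5000000000) = 0.010754

Answer: Gamma = 0.010754


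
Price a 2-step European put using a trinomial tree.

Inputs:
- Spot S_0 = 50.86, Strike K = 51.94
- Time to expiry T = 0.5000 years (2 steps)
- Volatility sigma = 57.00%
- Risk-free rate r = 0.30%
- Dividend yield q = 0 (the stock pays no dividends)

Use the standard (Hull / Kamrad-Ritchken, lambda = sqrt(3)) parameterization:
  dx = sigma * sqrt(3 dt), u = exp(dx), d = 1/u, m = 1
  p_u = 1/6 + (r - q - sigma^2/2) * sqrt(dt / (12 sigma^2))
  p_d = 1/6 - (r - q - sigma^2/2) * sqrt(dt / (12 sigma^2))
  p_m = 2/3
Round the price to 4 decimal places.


Answer: Price = V(0,0) = 7.7073

Derivation:
dt = T/N = 0.250000; dx = sigma*sqrt(3*dt) = 0.493634
u = exp(dx) = 1.638260; d = 1/u = 0.610404
p_u = 0.126290, p_m = 0.666667, p_d = 0.207043
Discount per step: exp(-r*dt) = 0.999250
Stock lattice S(k, j) with j the centered position index:
  k=0: S(0,+0) = 50.8600
  k=1: S(1,-1) = 31.0451; S(1,+0) = 50.8600; S(1,+1) = 83.3219
  k=2: S(2,-2) = 18.9501; S(2,-1) = 31.0451; S(2,+0) = 50.8600; S(2,+1) = 83.3219; S(2,+2) = 136.5029
Terminal payoffs V(N, j) = max(K - S_T, 0):
  V(2,-2) = 32.989927; V(2,-1) = 20.894860; V(2,+0) = 1.080000; V(2,+1) = 0.000000; V(2,+2) = 0.000000
Backward induction: V(k, j) = exp(-r*dt) * [p_u * V(k+1, j+1) + p_m * V(k+1, j) + p_d * V(k+1, j-1)]
  V(1,-1) = exp(-r*dt) * [p_u*1.080000 + p_m*20.894860 + p_d*32.989927] = 20.880973
  V(1,+0) = exp(-r*dt) * [p_u*0.000000 + p_m*1.080000 + p_d*20.894860] = 5.042355
  V(1,+1) = exp(-r*dt) * [p_u*0.000000 + p_m*0.000000 + p_d*1.080000] = 0.223439
  V(0,+0) = exp(-r*dt) * [p_u*0.223439 + p_m*5.042355 + p_d*20.880973] = 7.707269


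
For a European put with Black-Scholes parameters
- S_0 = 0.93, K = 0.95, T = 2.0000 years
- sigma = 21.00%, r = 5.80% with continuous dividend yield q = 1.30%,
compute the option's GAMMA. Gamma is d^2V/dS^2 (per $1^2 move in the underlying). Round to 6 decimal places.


Answer: Gamma = 1.309371

Derivation:
d1 = 0.3798934601; d2 = 0.0829086120
phi(d1) = 0.3711689038; exp(-qT) = 0.9743350896; exp(-rT) = 0.8904752233
Gamma = exp(-qT) * phi(d1) / (S * sigma * sqrt(T)) = 0.9743350896 * 0.3711689038 / (0.9300 * 0.2100 * 1.4142135624) = 1.309371


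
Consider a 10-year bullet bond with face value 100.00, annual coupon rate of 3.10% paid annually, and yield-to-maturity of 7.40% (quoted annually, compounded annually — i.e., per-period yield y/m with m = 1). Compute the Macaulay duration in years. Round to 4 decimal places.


Coupon per period c = face * coupon_rate / m = 3.100000
Periods per year m = 1; per-period yield y/m = 0.074000
Number of cashflows N = 10
Cashflows (t years, CF_t, discount factor 1/(1+y/m)^(m*t), PV):
  t = 1.0000: CF_t = 3.100000, DF = 0.931099, PV = 2.886406
  t = 2.0000: CF_t = 3.100000, DF = 0.866945, PV = 2.687529
  t = 3.0000: CF_t = 3.100000, DF = 0.807211, PV = 2.502355
  t = 4.0000: CF_t = 3.100000, DF = 0.751593, PV = 2.329939
  t = 5.0000: CF_t = 3.100000, DF = 0.699808, PV = 2.169403
  t = 6.0000: CF_t = 3.100000, DF = 0.651590, PV = 2.019929
  t = 7.0000: CF_t = 3.100000, DF = 0.606694, PV = 1.880753
  t = 8.0000: CF_t = 3.100000, DF = 0.564892, PV = 1.751167
  t = 9.0000: CF_t = 3.100000, DF = 0.525971, PV = 1.630509
  t = 10.0000: CF_t = 103.100000, DF = 0.489731, PV = 50.491219
Price P = sum_t PV_t = 70.349207
Macaulay numerator sum_t t * PV_t:
  t * PV_t at t = 1.0000: 2.886406
  t * PV_t at t = 2.0000: 5.375058
  t * PV_t at t = 3.0000: 7.507064
  t * PV_t at t = 4.0000: 9.319756
  t * PV_t at t = 5.0000: 10.847016
  t * PV_t at t = 6.0000: 12.119571
  t * PV_t at t = 7.0000: 13.165270
  t * PV_t at t = 8.0000: 14.009332
  t * PV_t at t = 9.0000: 14.674580
  t * PV_t at t = 10.0000: 504.912185
Macaulay duration D = (sum_t t * PV_t) / P = 594.816238 / 70.349207 = 8.455195

Answer: Macaulay duration = 8.4552 years


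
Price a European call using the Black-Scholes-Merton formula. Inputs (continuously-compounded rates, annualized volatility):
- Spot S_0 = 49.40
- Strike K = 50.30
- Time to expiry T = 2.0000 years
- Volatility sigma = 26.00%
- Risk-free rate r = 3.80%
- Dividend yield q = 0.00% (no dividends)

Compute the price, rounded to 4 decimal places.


Answer: Price = 8.4793

Derivation:
d1 = (ln(S/K) + (r - q + 0.5*sigma^2) * T) / (sigma * sqrt(T)) = 0.34143833
d2 = d1 - sigma * sqrt(T) = -0.02625719
exp(-rT) = 0.92681621; exp(-qT) = 1.00000000
C = S_0 * exp(-qT) * N(d1) - K * exp(-rT) * N(d2)
N(d1) = 0.63361319; N(d2) = 0.48952610
C = 49.4000 * 1.00000000 * 0.63361319 - 50.3000 * 0.92681621 * 0.48952610 = 8.4793


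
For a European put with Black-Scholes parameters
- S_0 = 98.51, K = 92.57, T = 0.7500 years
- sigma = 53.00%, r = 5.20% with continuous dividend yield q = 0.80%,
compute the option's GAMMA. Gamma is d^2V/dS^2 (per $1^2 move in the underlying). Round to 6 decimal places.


Answer: Gamma = 0.007972

Derivation:
d1 = 0.4368917349; d2 = -0.0221017291
phi(d1) = 0.3626287384; exp(-qT) = 0.9940179641; exp(-rT) = 0.9617507091
Gamma = exp(-qT) * phi(d1) / (S * sigma * sqrt(T)) = 0.9940179641 * 0.3626287384 / (98.5100 * 0.5300 * 0.8660254038) = 0.007972


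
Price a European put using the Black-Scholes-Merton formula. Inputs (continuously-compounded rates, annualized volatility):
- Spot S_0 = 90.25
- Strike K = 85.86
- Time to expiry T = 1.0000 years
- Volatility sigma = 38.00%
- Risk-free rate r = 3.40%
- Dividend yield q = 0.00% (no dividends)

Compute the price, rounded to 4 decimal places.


Answer: Price = 9.7353

Derivation:
d1 = (ln(S/K) + (r - q + 0.5*sigma^2) * T) / (sigma * sqrt(T)) = 0.41069877
d2 = d1 - sigma * sqrt(T) = 0.03069877
exp(-rT) = 0.96657150; exp(-qT) = 1.00000000
P = K * exp(-rT) * N(-d2) - S_0 * exp(-qT) * N(-d1)
N(-d1) = 0.34064671; N(-d2) = 0.48775488
P = 85.8600 * 0.96657150 * 0.48775488 - 90.2500 * 1.00000000 * 0.34064671 = 9.7353


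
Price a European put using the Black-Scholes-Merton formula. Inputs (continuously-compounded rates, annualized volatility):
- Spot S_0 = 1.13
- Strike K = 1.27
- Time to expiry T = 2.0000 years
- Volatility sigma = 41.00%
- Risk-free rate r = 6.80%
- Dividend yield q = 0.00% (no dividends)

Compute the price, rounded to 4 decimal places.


d1 = (ln(S/K) + (r - q + 0.5*sigma^2) * T) / (sigma * sqrt(T)) = 0.32302834
d2 = d1 - sigma * sqrt(T) = -0.25679922
exp(-rT) = 0.87284263; exp(-qT) = 1.00000000
P = K * exp(-rT) * N(-d2) - S_0 * exp(-qT) * N(-d1)
N(-d1) = 0.37333689; N(-d2) = 0.60133312
P = 1.2700 * 0.87284263 * 0.60133312 - 1.1300 * 1.00000000 * 0.37333689 = 0.2447

Answer: Price = 0.2447


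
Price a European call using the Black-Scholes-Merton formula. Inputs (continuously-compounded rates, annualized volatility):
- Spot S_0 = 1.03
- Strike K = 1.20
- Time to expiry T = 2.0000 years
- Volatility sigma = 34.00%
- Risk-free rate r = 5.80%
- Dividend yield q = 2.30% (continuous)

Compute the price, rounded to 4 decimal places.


Answer: Price = 0.1553

Derivation:
d1 = (ln(S/K) + (r - q + 0.5*sigma^2) * T) / (sigma * sqrt(T)) = 0.06829247
d2 = d1 - sigma * sqrt(T) = -0.41254014
exp(-rT) = 0.89047522; exp(-qT) = 0.95504196
C = S_0 * exp(-qT) * N(d1) - K * exp(-rT) * N(d2)
N(d1) = 0.52722359; N(d2) = 0.33997178
C = 1.0300 * 0.95504196 * 0.52722359 - 1.2000 * 0.89047522 * 0.33997178 = 0.1553


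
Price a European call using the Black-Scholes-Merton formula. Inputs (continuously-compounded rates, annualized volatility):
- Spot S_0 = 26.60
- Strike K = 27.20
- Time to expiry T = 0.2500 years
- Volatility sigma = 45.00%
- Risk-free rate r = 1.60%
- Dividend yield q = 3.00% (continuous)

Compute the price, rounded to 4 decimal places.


Answer: Price = 2.0663

Derivation:
d1 = (ln(S/K) + (r - q + 0.5*sigma^2) * T) / (sigma * sqrt(T)) = -0.00219226
d2 = d1 - sigma * sqrt(T) = -0.22719226
exp(-rT) = 0.99600799; exp(-qT) = 0.99252805
C = S_0 * exp(-qT) * N(d1) - K * exp(-rT) * N(d2)
N(d1) = 0.49912542; N(d2) = 0.41013712
C = 26.6000 * 0.99252805 * 0.49912542 - 27.2000 * 0.99600799 * 0.41013712 = 2.0663


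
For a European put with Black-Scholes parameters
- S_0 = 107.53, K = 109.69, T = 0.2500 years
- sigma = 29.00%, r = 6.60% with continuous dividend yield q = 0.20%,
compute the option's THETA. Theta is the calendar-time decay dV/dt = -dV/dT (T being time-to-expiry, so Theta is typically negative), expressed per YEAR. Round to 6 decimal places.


Answer: Theta = -8.682652

Derivation:
d1 = 0.0456839516; d2 = -0.0993160484
phi(d1) = 0.3985261966; exp(-qT) = 0.9995001250; exp(-rT) = 0.9836353794
Theta = -S*exp(-qT)*phi(d1)*sigma/(2*sqrt(T)) + r*K*exp(-rT)*N(-d2) - q*S*exp(-qT)*N(-d1)
N(-d1) = 0.4817810776; N(-d2) = 0.5395563317; sqrt(T) = 0.5000000000
Term 1 = -107.5300 * 0.9995001250 * 0.3985261966 * 0.2900 / (2 * 0.5000000000) = -12.4213091497
Term 2 = 0.0660 * 109.6900 * 0.9836353794 * 0.5395563317 = 3.8422171523
Term 3 = -0.0020 * 107.5300 * 0.9995001250 * 0.4817810776 = -0.1035600456
Theta = -12.4213091497 + (3.8422171523) + (-0.1035600456) = -8.682652


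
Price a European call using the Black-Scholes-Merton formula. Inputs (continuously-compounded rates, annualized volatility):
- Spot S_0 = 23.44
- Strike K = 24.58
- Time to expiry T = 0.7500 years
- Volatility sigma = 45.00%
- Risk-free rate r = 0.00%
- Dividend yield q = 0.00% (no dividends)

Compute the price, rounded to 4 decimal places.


Answer: Price = 3.1666

Derivation:
d1 = (ln(S/K) + (r - q + 0.5*sigma^2) * T) / (sigma * sqrt(T)) = 0.07299853
d2 = d1 - sigma * sqrt(T) = -0.31671290
exp(-rT) = 1.00000000; exp(-qT) = 1.00000000
C = S_0 * exp(-qT) * N(d1) - K * exp(-rT) * N(d2)
N(d1) = 0.52909636; N(d2) = 0.37573073
C = 23.4400 * 1.00000000 * 0.52909636 - 24.5800 * 1.00000000 * 0.37573073 = 3.1666


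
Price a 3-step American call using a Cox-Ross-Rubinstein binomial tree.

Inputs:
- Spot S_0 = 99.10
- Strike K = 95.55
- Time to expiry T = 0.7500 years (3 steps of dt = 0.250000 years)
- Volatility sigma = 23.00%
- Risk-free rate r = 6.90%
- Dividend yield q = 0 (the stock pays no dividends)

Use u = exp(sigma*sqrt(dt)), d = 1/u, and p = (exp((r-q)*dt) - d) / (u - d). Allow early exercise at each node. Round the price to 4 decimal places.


dt = T/N = 0.250000
u = exp(sigma*sqrt(dt)) = 1.121873; d = 1/u = 0.891366
p = (exp((r-q)*dt) - d) / (u - d) = 0.546766
Discount per step: exp(-r*dt) = 0.982898
Stock lattice S(k, i) with i counting down-moves:
  k=0: S(0,0) = 99.1000
  k=1: S(1,0) = 111.1777; S(1,1) = 88.3344
  k=2: S(2,0) = 124.7273; S(2,1) = 99.1000; S(2,2) = 78.7383
  k=3: S(3,0) = 139.9282; S(3,1) = 111.1777; S(3,2) = 88.3344; S(3,3) = 70.1846
Terminal payoffs V(N, i) = max(S_T - K, 0):
  V(3,0) = 44.378201; V(3,1) = 15.627658; V(3,2) = 0.000000; V(3,3) = 0.000000
Backward induction: V(k, i) = exp(-r*dt) * [p * V(k+1, i) + (1-p) * V(k+1, i+1)]; then take max(V_cont, immediate exercise) for American.
  V(2,0) = exp(-r*dt) * [p*44.378201 + (1-p)*15.627658] = 30.811364; exercise = 29.177261; V(2,0) = max -> 30.811364
  V(2,1) = exp(-r*dt) * [p*15.627658 + (1-p)*0.000000] = 8.398537; exercise = 3.550000; V(2,1) = max -> 8.398537
  V(2,2) = exp(-r*dt) * [p*0.000000 + (1-p)*0.000000] = 0.000000; exercise = 0.000000; V(2,2) = max -> 0.000000
  V(1,0) = exp(-r*dt) * [p*30.811364 + (1-p)*8.398537] = 20.299892; exercise = 15.627658; V(1,0) = max -> 20.299892
  V(1,1) = exp(-r*dt) * [p*8.398537 + (1-p)*0.000000] = 4.513499; exercise = 0.000000; V(1,1) = max -> 4.513499
  V(0,0) = exp(-r*dt) * [p*20.299892 + (1-p)*4.513499] = 12.920152; exercise = 3.550000; V(0,0) = max -> 12.920152

Answer: Price = V(0,0) = 12.9202
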